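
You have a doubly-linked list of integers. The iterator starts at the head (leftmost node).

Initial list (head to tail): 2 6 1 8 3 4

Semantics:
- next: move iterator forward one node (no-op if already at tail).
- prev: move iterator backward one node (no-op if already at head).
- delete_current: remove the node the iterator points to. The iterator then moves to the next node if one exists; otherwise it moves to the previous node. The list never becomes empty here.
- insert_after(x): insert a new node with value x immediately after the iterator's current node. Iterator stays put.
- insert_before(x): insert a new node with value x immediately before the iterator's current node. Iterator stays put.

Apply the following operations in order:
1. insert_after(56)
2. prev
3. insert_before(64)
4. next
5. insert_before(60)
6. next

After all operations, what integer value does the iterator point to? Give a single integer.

Answer: 6

Derivation:
After 1 (insert_after(56)): list=[2, 56, 6, 1, 8, 3, 4] cursor@2
After 2 (prev): list=[2, 56, 6, 1, 8, 3, 4] cursor@2
After 3 (insert_before(64)): list=[64, 2, 56, 6, 1, 8, 3, 4] cursor@2
After 4 (next): list=[64, 2, 56, 6, 1, 8, 3, 4] cursor@56
After 5 (insert_before(60)): list=[64, 2, 60, 56, 6, 1, 8, 3, 4] cursor@56
After 6 (next): list=[64, 2, 60, 56, 6, 1, 8, 3, 4] cursor@6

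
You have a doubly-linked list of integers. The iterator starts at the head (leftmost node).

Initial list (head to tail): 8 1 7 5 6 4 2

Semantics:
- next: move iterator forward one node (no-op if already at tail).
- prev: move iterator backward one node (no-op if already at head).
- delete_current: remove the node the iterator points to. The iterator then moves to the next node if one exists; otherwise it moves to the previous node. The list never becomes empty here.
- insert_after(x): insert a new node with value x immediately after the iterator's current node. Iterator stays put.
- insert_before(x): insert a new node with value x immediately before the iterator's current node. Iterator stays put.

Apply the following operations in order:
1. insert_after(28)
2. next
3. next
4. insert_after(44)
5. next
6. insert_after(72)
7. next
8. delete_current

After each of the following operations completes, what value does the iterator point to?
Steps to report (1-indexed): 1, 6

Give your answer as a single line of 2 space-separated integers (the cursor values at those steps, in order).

Answer: 8 44

Derivation:
After 1 (insert_after(28)): list=[8, 28, 1, 7, 5, 6, 4, 2] cursor@8
After 2 (next): list=[8, 28, 1, 7, 5, 6, 4, 2] cursor@28
After 3 (next): list=[8, 28, 1, 7, 5, 6, 4, 2] cursor@1
After 4 (insert_after(44)): list=[8, 28, 1, 44, 7, 5, 6, 4, 2] cursor@1
After 5 (next): list=[8, 28, 1, 44, 7, 5, 6, 4, 2] cursor@44
After 6 (insert_after(72)): list=[8, 28, 1, 44, 72, 7, 5, 6, 4, 2] cursor@44
After 7 (next): list=[8, 28, 1, 44, 72, 7, 5, 6, 4, 2] cursor@72
After 8 (delete_current): list=[8, 28, 1, 44, 7, 5, 6, 4, 2] cursor@7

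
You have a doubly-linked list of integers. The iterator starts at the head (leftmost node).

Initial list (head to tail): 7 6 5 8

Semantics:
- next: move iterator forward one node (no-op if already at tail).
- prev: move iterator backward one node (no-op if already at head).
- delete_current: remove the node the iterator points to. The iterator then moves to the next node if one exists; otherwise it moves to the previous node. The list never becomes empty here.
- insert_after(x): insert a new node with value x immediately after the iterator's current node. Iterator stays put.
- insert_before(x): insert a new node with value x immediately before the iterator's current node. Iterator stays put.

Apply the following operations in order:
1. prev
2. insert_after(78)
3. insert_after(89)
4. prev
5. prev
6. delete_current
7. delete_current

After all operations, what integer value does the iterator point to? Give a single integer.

After 1 (prev): list=[7, 6, 5, 8] cursor@7
After 2 (insert_after(78)): list=[7, 78, 6, 5, 8] cursor@7
After 3 (insert_after(89)): list=[7, 89, 78, 6, 5, 8] cursor@7
After 4 (prev): list=[7, 89, 78, 6, 5, 8] cursor@7
After 5 (prev): list=[7, 89, 78, 6, 5, 8] cursor@7
After 6 (delete_current): list=[89, 78, 6, 5, 8] cursor@89
After 7 (delete_current): list=[78, 6, 5, 8] cursor@78

Answer: 78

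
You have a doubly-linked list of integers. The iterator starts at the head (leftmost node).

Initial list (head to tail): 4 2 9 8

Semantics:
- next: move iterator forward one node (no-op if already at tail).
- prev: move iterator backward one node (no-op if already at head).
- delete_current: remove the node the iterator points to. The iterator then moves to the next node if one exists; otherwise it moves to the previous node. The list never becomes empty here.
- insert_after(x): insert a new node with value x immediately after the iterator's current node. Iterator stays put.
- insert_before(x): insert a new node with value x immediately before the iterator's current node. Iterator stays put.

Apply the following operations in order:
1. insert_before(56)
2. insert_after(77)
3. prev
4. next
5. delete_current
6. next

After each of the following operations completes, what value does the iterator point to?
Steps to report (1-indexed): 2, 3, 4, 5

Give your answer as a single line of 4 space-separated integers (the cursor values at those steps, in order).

Answer: 4 56 4 77

Derivation:
After 1 (insert_before(56)): list=[56, 4, 2, 9, 8] cursor@4
After 2 (insert_after(77)): list=[56, 4, 77, 2, 9, 8] cursor@4
After 3 (prev): list=[56, 4, 77, 2, 9, 8] cursor@56
After 4 (next): list=[56, 4, 77, 2, 9, 8] cursor@4
After 5 (delete_current): list=[56, 77, 2, 9, 8] cursor@77
After 6 (next): list=[56, 77, 2, 9, 8] cursor@2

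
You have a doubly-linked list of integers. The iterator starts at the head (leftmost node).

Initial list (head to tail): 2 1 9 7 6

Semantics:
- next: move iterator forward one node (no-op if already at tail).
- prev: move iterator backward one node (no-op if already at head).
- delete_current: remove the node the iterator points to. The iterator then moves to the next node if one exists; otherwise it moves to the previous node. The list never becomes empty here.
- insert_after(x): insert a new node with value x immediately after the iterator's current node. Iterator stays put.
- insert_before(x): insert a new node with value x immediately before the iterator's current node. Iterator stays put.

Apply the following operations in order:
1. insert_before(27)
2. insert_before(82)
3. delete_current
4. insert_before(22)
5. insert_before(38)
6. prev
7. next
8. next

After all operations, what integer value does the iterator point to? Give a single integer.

After 1 (insert_before(27)): list=[27, 2, 1, 9, 7, 6] cursor@2
After 2 (insert_before(82)): list=[27, 82, 2, 1, 9, 7, 6] cursor@2
After 3 (delete_current): list=[27, 82, 1, 9, 7, 6] cursor@1
After 4 (insert_before(22)): list=[27, 82, 22, 1, 9, 7, 6] cursor@1
After 5 (insert_before(38)): list=[27, 82, 22, 38, 1, 9, 7, 6] cursor@1
After 6 (prev): list=[27, 82, 22, 38, 1, 9, 7, 6] cursor@38
After 7 (next): list=[27, 82, 22, 38, 1, 9, 7, 6] cursor@1
After 8 (next): list=[27, 82, 22, 38, 1, 9, 7, 6] cursor@9

Answer: 9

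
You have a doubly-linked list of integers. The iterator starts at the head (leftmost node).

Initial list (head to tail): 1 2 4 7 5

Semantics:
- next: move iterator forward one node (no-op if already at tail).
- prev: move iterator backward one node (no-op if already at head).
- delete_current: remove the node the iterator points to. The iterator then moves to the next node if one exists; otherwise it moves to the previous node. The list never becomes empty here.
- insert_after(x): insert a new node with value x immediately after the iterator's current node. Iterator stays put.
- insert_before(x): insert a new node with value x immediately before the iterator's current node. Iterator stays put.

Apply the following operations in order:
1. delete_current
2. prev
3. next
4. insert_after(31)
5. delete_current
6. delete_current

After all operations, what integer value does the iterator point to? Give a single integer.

After 1 (delete_current): list=[2, 4, 7, 5] cursor@2
After 2 (prev): list=[2, 4, 7, 5] cursor@2
After 3 (next): list=[2, 4, 7, 5] cursor@4
After 4 (insert_after(31)): list=[2, 4, 31, 7, 5] cursor@4
After 5 (delete_current): list=[2, 31, 7, 5] cursor@31
After 6 (delete_current): list=[2, 7, 5] cursor@7

Answer: 7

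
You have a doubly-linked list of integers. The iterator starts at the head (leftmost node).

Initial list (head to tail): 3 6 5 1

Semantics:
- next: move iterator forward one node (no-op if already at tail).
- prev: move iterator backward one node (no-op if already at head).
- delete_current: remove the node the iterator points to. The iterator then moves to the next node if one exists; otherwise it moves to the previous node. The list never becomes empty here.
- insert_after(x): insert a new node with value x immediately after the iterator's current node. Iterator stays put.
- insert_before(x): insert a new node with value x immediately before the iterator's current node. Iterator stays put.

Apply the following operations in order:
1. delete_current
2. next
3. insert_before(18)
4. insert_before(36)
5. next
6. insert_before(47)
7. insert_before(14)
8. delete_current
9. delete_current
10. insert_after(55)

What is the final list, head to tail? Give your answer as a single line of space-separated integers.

Answer: 6 18 36 5 47 55

Derivation:
After 1 (delete_current): list=[6, 5, 1] cursor@6
After 2 (next): list=[6, 5, 1] cursor@5
After 3 (insert_before(18)): list=[6, 18, 5, 1] cursor@5
After 4 (insert_before(36)): list=[6, 18, 36, 5, 1] cursor@5
After 5 (next): list=[6, 18, 36, 5, 1] cursor@1
After 6 (insert_before(47)): list=[6, 18, 36, 5, 47, 1] cursor@1
After 7 (insert_before(14)): list=[6, 18, 36, 5, 47, 14, 1] cursor@1
After 8 (delete_current): list=[6, 18, 36, 5, 47, 14] cursor@14
After 9 (delete_current): list=[6, 18, 36, 5, 47] cursor@47
After 10 (insert_after(55)): list=[6, 18, 36, 5, 47, 55] cursor@47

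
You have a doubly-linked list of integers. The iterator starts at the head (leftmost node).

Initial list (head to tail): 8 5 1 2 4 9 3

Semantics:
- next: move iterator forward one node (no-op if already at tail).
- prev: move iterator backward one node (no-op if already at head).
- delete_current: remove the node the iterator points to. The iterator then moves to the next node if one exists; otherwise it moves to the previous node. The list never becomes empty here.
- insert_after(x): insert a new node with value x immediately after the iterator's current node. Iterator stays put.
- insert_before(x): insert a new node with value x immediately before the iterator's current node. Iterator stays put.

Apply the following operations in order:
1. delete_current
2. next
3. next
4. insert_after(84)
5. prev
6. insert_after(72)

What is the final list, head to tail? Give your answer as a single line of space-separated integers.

After 1 (delete_current): list=[5, 1, 2, 4, 9, 3] cursor@5
After 2 (next): list=[5, 1, 2, 4, 9, 3] cursor@1
After 3 (next): list=[5, 1, 2, 4, 9, 3] cursor@2
After 4 (insert_after(84)): list=[5, 1, 2, 84, 4, 9, 3] cursor@2
After 5 (prev): list=[5, 1, 2, 84, 4, 9, 3] cursor@1
After 6 (insert_after(72)): list=[5, 1, 72, 2, 84, 4, 9, 3] cursor@1

Answer: 5 1 72 2 84 4 9 3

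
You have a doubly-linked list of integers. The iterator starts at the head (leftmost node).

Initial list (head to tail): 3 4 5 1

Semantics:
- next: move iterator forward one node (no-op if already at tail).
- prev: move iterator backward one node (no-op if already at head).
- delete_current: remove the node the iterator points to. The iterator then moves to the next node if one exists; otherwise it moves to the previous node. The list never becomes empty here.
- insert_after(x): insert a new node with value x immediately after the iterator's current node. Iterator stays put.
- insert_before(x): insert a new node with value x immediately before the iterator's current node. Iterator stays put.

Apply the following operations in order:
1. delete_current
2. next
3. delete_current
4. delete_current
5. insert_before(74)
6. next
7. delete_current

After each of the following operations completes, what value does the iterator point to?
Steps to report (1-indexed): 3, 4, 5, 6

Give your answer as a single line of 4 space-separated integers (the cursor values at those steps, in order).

After 1 (delete_current): list=[4, 5, 1] cursor@4
After 2 (next): list=[4, 5, 1] cursor@5
After 3 (delete_current): list=[4, 1] cursor@1
After 4 (delete_current): list=[4] cursor@4
After 5 (insert_before(74)): list=[74, 4] cursor@4
After 6 (next): list=[74, 4] cursor@4
After 7 (delete_current): list=[74] cursor@74

Answer: 1 4 4 4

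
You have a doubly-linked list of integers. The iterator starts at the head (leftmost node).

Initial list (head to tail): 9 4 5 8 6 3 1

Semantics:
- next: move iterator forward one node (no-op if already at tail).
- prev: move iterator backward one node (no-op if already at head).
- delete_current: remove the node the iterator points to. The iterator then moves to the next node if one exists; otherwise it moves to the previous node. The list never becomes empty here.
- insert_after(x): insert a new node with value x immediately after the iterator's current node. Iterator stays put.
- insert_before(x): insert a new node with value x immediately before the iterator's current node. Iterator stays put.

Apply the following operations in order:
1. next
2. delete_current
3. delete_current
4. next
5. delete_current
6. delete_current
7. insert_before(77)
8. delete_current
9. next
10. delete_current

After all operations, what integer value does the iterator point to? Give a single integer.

Answer: 8

Derivation:
After 1 (next): list=[9, 4, 5, 8, 6, 3, 1] cursor@4
After 2 (delete_current): list=[9, 5, 8, 6, 3, 1] cursor@5
After 3 (delete_current): list=[9, 8, 6, 3, 1] cursor@8
After 4 (next): list=[9, 8, 6, 3, 1] cursor@6
After 5 (delete_current): list=[9, 8, 3, 1] cursor@3
After 6 (delete_current): list=[9, 8, 1] cursor@1
After 7 (insert_before(77)): list=[9, 8, 77, 1] cursor@1
After 8 (delete_current): list=[9, 8, 77] cursor@77
After 9 (next): list=[9, 8, 77] cursor@77
After 10 (delete_current): list=[9, 8] cursor@8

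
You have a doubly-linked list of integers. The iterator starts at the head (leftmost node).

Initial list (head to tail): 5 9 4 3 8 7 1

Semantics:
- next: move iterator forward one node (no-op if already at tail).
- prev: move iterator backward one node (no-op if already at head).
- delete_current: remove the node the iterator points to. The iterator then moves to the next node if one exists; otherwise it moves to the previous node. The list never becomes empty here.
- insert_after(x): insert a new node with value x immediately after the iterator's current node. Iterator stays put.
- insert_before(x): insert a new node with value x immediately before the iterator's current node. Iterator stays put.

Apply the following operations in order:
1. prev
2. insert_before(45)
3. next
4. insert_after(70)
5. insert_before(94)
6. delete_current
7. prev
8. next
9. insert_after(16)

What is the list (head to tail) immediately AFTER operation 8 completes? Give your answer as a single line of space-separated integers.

After 1 (prev): list=[5, 9, 4, 3, 8, 7, 1] cursor@5
After 2 (insert_before(45)): list=[45, 5, 9, 4, 3, 8, 7, 1] cursor@5
After 3 (next): list=[45, 5, 9, 4, 3, 8, 7, 1] cursor@9
After 4 (insert_after(70)): list=[45, 5, 9, 70, 4, 3, 8, 7, 1] cursor@9
After 5 (insert_before(94)): list=[45, 5, 94, 9, 70, 4, 3, 8, 7, 1] cursor@9
After 6 (delete_current): list=[45, 5, 94, 70, 4, 3, 8, 7, 1] cursor@70
After 7 (prev): list=[45, 5, 94, 70, 4, 3, 8, 7, 1] cursor@94
After 8 (next): list=[45, 5, 94, 70, 4, 3, 8, 7, 1] cursor@70

Answer: 45 5 94 70 4 3 8 7 1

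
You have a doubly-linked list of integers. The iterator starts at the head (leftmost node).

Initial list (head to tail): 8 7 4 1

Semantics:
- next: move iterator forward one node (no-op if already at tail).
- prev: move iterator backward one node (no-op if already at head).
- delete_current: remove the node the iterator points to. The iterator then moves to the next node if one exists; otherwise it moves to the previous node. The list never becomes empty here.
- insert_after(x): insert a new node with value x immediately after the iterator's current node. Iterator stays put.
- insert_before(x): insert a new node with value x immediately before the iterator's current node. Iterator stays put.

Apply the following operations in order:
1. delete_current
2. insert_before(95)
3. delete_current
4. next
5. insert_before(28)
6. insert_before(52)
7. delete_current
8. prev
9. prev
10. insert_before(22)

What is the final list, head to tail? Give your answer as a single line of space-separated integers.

Answer: 95 22 4 28 52

Derivation:
After 1 (delete_current): list=[7, 4, 1] cursor@7
After 2 (insert_before(95)): list=[95, 7, 4, 1] cursor@7
After 3 (delete_current): list=[95, 4, 1] cursor@4
After 4 (next): list=[95, 4, 1] cursor@1
After 5 (insert_before(28)): list=[95, 4, 28, 1] cursor@1
After 6 (insert_before(52)): list=[95, 4, 28, 52, 1] cursor@1
After 7 (delete_current): list=[95, 4, 28, 52] cursor@52
After 8 (prev): list=[95, 4, 28, 52] cursor@28
After 9 (prev): list=[95, 4, 28, 52] cursor@4
After 10 (insert_before(22)): list=[95, 22, 4, 28, 52] cursor@4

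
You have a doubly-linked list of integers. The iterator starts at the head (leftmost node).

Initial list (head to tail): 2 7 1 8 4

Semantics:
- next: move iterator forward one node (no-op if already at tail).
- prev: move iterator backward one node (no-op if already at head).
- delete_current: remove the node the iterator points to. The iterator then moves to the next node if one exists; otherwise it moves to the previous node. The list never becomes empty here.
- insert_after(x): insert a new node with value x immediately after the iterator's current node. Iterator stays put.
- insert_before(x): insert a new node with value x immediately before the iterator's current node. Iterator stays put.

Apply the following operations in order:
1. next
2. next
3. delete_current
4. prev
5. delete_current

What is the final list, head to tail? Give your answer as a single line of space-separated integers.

Answer: 2 8 4

Derivation:
After 1 (next): list=[2, 7, 1, 8, 4] cursor@7
After 2 (next): list=[2, 7, 1, 8, 4] cursor@1
After 3 (delete_current): list=[2, 7, 8, 4] cursor@8
After 4 (prev): list=[2, 7, 8, 4] cursor@7
After 5 (delete_current): list=[2, 8, 4] cursor@8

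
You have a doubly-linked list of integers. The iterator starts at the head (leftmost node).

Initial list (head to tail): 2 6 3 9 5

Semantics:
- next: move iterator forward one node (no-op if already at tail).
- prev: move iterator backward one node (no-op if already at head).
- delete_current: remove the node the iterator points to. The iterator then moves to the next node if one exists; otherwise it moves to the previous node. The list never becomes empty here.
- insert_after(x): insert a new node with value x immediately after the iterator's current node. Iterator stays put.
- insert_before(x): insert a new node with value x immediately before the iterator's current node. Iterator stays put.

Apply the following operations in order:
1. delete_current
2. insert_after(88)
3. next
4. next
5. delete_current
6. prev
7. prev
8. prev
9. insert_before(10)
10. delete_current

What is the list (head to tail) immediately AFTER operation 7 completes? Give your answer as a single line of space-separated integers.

Answer: 6 88 9 5

Derivation:
After 1 (delete_current): list=[6, 3, 9, 5] cursor@6
After 2 (insert_after(88)): list=[6, 88, 3, 9, 5] cursor@6
After 3 (next): list=[6, 88, 3, 9, 5] cursor@88
After 4 (next): list=[6, 88, 3, 9, 5] cursor@3
After 5 (delete_current): list=[6, 88, 9, 5] cursor@9
After 6 (prev): list=[6, 88, 9, 5] cursor@88
After 7 (prev): list=[6, 88, 9, 5] cursor@6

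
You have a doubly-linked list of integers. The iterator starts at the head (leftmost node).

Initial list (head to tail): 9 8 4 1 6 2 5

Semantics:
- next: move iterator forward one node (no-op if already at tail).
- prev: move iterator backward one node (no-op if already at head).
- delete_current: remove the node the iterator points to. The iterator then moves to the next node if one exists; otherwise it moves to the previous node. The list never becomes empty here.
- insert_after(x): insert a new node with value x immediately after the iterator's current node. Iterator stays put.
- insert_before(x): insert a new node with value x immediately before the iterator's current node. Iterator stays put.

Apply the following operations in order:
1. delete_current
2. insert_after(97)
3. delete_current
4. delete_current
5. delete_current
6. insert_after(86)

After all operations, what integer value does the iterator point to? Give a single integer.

After 1 (delete_current): list=[8, 4, 1, 6, 2, 5] cursor@8
After 2 (insert_after(97)): list=[8, 97, 4, 1, 6, 2, 5] cursor@8
After 3 (delete_current): list=[97, 4, 1, 6, 2, 5] cursor@97
After 4 (delete_current): list=[4, 1, 6, 2, 5] cursor@4
After 5 (delete_current): list=[1, 6, 2, 5] cursor@1
After 6 (insert_after(86)): list=[1, 86, 6, 2, 5] cursor@1

Answer: 1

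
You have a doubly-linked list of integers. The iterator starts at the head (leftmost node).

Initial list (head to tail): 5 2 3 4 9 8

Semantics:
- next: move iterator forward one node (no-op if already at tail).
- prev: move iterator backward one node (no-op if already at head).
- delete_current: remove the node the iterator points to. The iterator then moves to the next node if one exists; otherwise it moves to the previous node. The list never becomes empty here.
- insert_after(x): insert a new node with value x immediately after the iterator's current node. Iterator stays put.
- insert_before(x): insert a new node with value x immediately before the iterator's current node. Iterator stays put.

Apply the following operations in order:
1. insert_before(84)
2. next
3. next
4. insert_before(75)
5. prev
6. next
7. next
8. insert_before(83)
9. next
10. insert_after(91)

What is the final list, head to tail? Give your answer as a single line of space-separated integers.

Answer: 84 5 2 75 3 83 4 9 91 8

Derivation:
After 1 (insert_before(84)): list=[84, 5, 2, 3, 4, 9, 8] cursor@5
After 2 (next): list=[84, 5, 2, 3, 4, 9, 8] cursor@2
After 3 (next): list=[84, 5, 2, 3, 4, 9, 8] cursor@3
After 4 (insert_before(75)): list=[84, 5, 2, 75, 3, 4, 9, 8] cursor@3
After 5 (prev): list=[84, 5, 2, 75, 3, 4, 9, 8] cursor@75
After 6 (next): list=[84, 5, 2, 75, 3, 4, 9, 8] cursor@3
After 7 (next): list=[84, 5, 2, 75, 3, 4, 9, 8] cursor@4
After 8 (insert_before(83)): list=[84, 5, 2, 75, 3, 83, 4, 9, 8] cursor@4
After 9 (next): list=[84, 5, 2, 75, 3, 83, 4, 9, 8] cursor@9
After 10 (insert_after(91)): list=[84, 5, 2, 75, 3, 83, 4, 9, 91, 8] cursor@9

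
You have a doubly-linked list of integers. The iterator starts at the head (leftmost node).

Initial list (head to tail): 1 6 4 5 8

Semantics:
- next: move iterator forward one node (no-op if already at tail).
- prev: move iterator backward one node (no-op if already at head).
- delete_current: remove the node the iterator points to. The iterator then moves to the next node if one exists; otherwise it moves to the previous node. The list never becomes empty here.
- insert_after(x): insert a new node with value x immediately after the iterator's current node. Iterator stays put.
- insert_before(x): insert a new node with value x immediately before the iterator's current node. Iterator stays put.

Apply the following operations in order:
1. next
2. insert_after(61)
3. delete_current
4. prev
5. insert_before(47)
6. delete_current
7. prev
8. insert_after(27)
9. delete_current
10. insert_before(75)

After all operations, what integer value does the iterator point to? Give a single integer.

After 1 (next): list=[1, 6, 4, 5, 8] cursor@6
After 2 (insert_after(61)): list=[1, 6, 61, 4, 5, 8] cursor@6
After 3 (delete_current): list=[1, 61, 4, 5, 8] cursor@61
After 4 (prev): list=[1, 61, 4, 5, 8] cursor@1
After 5 (insert_before(47)): list=[47, 1, 61, 4, 5, 8] cursor@1
After 6 (delete_current): list=[47, 61, 4, 5, 8] cursor@61
After 7 (prev): list=[47, 61, 4, 5, 8] cursor@47
After 8 (insert_after(27)): list=[47, 27, 61, 4, 5, 8] cursor@47
After 9 (delete_current): list=[27, 61, 4, 5, 8] cursor@27
After 10 (insert_before(75)): list=[75, 27, 61, 4, 5, 8] cursor@27

Answer: 27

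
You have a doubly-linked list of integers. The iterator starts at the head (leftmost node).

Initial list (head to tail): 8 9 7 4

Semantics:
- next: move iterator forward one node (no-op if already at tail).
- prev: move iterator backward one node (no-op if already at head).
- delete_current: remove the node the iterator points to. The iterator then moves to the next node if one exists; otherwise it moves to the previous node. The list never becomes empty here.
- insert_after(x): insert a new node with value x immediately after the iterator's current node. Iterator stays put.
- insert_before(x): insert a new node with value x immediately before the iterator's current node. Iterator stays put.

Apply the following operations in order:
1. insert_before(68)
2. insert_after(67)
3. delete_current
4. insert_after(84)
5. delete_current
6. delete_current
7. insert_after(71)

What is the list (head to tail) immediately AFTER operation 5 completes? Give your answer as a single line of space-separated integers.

After 1 (insert_before(68)): list=[68, 8, 9, 7, 4] cursor@8
After 2 (insert_after(67)): list=[68, 8, 67, 9, 7, 4] cursor@8
After 3 (delete_current): list=[68, 67, 9, 7, 4] cursor@67
After 4 (insert_after(84)): list=[68, 67, 84, 9, 7, 4] cursor@67
After 5 (delete_current): list=[68, 84, 9, 7, 4] cursor@84

Answer: 68 84 9 7 4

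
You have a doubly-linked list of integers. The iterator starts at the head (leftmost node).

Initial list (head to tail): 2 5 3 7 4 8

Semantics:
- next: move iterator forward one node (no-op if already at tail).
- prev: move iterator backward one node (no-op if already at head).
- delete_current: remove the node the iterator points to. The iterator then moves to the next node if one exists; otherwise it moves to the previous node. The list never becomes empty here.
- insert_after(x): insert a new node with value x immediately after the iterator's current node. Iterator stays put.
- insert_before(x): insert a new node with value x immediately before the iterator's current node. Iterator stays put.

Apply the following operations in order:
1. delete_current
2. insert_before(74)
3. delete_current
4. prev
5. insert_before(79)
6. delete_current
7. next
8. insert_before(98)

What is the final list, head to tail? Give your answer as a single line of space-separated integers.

Answer: 79 3 98 7 4 8

Derivation:
After 1 (delete_current): list=[5, 3, 7, 4, 8] cursor@5
After 2 (insert_before(74)): list=[74, 5, 3, 7, 4, 8] cursor@5
After 3 (delete_current): list=[74, 3, 7, 4, 8] cursor@3
After 4 (prev): list=[74, 3, 7, 4, 8] cursor@74
After 5 (insert_before(79)): list=[79, 74, 3, 7, 4, 8] cursor@74
After 6 (delete_current): list=[79, 3, 7, 4, 8] cursor@3
After 7 (next): list=[79, 3, 7, 4, 8] cursor@7
After 8 (insert_before(98)): list=[79, 3, 98, 7, 4, 8] cursor@7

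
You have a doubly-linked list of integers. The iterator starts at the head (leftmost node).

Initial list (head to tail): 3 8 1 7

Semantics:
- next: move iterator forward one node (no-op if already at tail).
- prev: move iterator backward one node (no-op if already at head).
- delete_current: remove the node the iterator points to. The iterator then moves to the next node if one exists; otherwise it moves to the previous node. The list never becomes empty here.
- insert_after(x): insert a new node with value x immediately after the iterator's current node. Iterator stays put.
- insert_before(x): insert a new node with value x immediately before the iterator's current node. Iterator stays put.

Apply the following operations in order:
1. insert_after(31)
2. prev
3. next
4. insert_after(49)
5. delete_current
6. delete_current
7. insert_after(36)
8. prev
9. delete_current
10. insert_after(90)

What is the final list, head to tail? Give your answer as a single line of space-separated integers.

Answer: 8 90 36 1 7

Derivation:
After 1 (insert_after(31)): list=[3, 31, 8, 1, 7] cursor@3
After 2 (prev): list=[3, 31, 8, 1, 7] cursor@3
After 3 (next): list=[3, 31, 8, 1, 7] cursor@31
After 4 (insert_after(49)): list=[3, 31, 49, 8, 1, 7] cursor@31
After 5 (delete_current): list=[3, 49, 8, 1, 7] cursor@49
After 6 (delete_current): list=[3, 8, 1, 7] cursor@8
After 7 (insert_after(36)): list=[3, 8, 36, 1, 7] cursor@8
After 8 (prev): list=[3, 8, 36, 1, 7] cursor@3
After 9 (delete_current): list=[8, 36, 1, 7] cursor@8
After 10 (insert_after(90)): list=[8, 90, 36, 1, 7] cursor@8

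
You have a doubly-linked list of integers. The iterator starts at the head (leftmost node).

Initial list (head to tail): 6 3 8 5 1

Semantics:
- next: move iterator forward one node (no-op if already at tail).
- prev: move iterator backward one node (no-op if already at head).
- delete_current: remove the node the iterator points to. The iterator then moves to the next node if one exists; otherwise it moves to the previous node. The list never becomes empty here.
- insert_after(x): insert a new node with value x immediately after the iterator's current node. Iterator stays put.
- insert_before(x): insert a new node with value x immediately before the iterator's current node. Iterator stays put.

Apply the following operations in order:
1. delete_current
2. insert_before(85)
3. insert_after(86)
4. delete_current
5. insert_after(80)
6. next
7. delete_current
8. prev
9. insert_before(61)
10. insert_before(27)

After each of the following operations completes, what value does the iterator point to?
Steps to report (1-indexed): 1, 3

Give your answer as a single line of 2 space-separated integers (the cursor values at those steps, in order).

After 1 (delete_current): list=[3, 8, 5, 1] cursor@3
After 2 (insert_before(85)): list=[85, 3, 8, 5, 1] cursor@3
After 3 (insert_after(86)): list=[85, 3, 86, 8, 5, 1] cursor@3
After 4 (delete_current): list=[85, 86, 8, 5, 1] cursor@86
After 5 (insert_after(80)): list=[85, 86, 80, 8, 5, 1] cursor@86
After 6 (next): list=[85, 86, 80, 8, 5, 1] cursor@80
After 7 (delete_current): list=[85, 86, 8, 5, 1] cursor@8
After 8 (prev): list=[85, 86, 8, 5, 1] cursor@86
After 9 (insert_before(61)): list=[85, 61, 86, 8, 5, 1] cursor@86
After 10 (insert_before(27)): list=[85, 61, 27, 86, 8, 5, 1] cursor@86

Answer: 3 3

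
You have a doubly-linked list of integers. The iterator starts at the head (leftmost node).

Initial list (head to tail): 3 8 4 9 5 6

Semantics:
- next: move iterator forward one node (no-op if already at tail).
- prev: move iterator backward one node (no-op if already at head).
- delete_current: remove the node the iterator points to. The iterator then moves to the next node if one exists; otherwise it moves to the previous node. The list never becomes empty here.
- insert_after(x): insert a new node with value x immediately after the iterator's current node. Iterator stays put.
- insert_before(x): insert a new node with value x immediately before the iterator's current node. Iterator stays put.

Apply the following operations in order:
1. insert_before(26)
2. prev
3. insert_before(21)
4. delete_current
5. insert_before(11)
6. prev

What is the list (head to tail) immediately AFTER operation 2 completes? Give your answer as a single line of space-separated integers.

After 1 (insert_before(26)): list=[26, 3, 8, 4, 9, 5, 6] cursor@3
After 2 (prev): list=[26, 3, 8, 4, 9, 5, 6] cursor@26

Answer: 26 3 8 4 9 5 6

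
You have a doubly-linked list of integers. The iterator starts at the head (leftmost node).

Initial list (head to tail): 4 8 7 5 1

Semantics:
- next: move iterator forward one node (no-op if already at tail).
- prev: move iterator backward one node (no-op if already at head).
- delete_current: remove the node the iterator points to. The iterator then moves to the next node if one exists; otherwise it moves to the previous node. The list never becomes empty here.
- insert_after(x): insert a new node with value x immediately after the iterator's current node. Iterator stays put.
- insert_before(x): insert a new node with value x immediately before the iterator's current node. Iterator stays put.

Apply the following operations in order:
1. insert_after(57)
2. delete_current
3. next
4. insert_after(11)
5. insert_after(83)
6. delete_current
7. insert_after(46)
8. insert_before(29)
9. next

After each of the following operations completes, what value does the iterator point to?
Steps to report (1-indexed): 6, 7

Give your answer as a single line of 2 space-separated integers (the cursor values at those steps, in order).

After 1 (insert_after(57)): list=[4, 57, 8, 7, 5, 1] cursor@4
After 2 (delete_current): list=[57, 8, 7, 5, 1] cursor@57
After 3 (next): list=[57, 8, 7, 5, 1] cursor@8
After 4 (insert_after(11)): list=[57, 8, 11, 7, 5, 1] cursor@8
After 5 (insert_after(83)): list=[57, 8, 83, 11, 7, 5, 1] cursor@8
After 6 (delete_current): list=[57, 83, 11, 7, 5, 1] cursor@83
After 7 (insert_after(46)): list=[57, 83, 46, 11, 7, 5, 1] cursor@83
After 8 (insert_before(29)): list=[57, 29, 83, 46, 11, 7, 5, 1] cursor@83
After 9 (next): list=[57, 29, 83, 46, 11, 7, 5, 1] cursor@46

Answer: 83 83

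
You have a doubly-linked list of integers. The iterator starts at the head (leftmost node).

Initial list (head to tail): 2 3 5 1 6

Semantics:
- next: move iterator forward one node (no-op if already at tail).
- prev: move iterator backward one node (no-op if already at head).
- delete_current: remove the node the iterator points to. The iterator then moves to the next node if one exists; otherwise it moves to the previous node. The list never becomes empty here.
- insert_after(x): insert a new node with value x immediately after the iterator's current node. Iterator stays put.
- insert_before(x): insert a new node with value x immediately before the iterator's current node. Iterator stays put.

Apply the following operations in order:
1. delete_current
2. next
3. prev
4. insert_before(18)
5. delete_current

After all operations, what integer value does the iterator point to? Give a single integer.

After 1 (delete_current): list=[3, 5, 1, 6] cursor@3
After 2 (next): list=[3, 5, 1, 6] cursor@5
After 3 (prev): list=[3, 5, 1, 6] cursor@3
After 4 (insert_before(18)): list=[18, 3, 5, 1, 6] cursor@3
After 5 (delete_current): list=[18, 5, 1, 6] cursor@5

Answer: 5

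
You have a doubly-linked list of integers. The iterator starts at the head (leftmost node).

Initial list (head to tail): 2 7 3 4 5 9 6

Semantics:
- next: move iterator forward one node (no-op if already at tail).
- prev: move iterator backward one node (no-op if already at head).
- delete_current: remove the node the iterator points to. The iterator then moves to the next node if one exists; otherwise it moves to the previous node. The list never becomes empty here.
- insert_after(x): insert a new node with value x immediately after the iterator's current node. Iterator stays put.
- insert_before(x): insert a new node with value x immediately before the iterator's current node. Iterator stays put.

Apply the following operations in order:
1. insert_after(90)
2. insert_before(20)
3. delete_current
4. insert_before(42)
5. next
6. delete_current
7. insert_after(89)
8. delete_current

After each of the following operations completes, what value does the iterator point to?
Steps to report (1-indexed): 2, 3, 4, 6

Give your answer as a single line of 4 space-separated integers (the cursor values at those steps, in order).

Answer: 2 90 90 3

Derivation:
After 1 (insert_after(90)): list=[2, 90, 7, 3, 4, 5, 9, 6] cursor@2
After 2 (insert_before(20)): list=[20, 2, 90, 7, 3, 4, 5, 9, 6] cursor@2
After 3 (delete_current): list=[20, 90, 7, 3, 4, 5, 9, 6] cursor@90
After 4 (insert_before(42)): list=[20, 42, 90, 7, 3, 4, 5, 9, 6] cursor@90
After 5 (next): list=[20, 42, 90, 7, 3, 4, 5, 9, 6] cursor@7
After 6 (delete_current): list=[20, 42, 90, 3, 4, 5, 9, 6] cursor@3
After 7 (insert_after(89)): list=[20, 42, 90, 3, 89, 4, 5, 9, 6] cursor@3
After 8 (delete_current): list=[20, 42, 90, 89, 4, 5, 9, 6] cursor@89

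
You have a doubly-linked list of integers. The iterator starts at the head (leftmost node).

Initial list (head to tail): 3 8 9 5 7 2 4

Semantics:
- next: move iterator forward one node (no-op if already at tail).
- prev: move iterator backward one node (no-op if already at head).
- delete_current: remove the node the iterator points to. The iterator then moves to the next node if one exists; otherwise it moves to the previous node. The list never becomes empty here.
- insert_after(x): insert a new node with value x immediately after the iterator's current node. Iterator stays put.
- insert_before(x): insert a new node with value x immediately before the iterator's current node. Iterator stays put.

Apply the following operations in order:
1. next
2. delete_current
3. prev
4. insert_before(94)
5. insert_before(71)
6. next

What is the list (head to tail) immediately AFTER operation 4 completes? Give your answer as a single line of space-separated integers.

After 1 (next): list=[3, 8, 9, 5, 7, 2, 4] cursor@8
After 2 (delete_current): list=[3, 9, 5, 7, 2, 4] cursor@9
After 3 (prev): list=[3, 9, 5, 7, 2, 4] cursor@3
After 4 (insert_before(94)): list=[94, 3, 9, 5, 7, 2, 4] cursor@3

Answer: 94 3 9 5 7 2 4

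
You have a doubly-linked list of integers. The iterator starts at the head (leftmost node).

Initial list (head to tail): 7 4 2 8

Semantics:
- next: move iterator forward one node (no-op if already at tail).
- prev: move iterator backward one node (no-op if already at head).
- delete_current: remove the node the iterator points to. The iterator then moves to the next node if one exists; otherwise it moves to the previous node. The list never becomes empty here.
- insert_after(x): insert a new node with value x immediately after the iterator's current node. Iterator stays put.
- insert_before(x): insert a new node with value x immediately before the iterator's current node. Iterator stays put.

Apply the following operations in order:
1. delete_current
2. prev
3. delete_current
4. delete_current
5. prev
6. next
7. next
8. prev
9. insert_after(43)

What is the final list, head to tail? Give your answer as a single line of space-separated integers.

After 1 (delete_current): list=[4, 2, 8] cursor@4
After 2 (prev): list=[4, 2, 8] cursor@4
After 3 (delete_current): list=[2, 8] cursor@2
After 4 (delete_current): list=[8] cursor@8
After 5 (prev): list=[8] cursor@8
After 6 (next): list=[8] cursor@8
After 7 (next): list=[8] cursor@8
After 8 (prev): list=[8] cursor@8
After 9 (insert_after(43)): list=[8, 43] cursor@8

Answer: 8 43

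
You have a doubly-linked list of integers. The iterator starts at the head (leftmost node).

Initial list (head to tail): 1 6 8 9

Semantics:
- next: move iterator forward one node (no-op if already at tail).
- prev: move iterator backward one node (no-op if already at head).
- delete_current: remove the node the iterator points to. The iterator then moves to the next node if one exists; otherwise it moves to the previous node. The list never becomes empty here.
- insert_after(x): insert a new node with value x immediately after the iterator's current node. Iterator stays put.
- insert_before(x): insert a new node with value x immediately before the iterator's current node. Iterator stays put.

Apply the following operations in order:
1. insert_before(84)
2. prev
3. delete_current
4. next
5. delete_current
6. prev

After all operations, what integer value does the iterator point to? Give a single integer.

Answer: 1

Derivation:
After 1 (insert_before(84)): list=[84, 1, 6, 8, 9] cursor@1
After 2 (prev): list=[84, 1, 6, 8, 9] cursor@84
After 3 (delete_current): list=[1, 6, 8, 9] cursor@1
After 4 (next): list=[1, 6, 8, 9] cursor@6
After 5 (delete_current): list=[1, 8, 9] cursor@8
After 6 (prev): list=[1, 8, 9] cursor@1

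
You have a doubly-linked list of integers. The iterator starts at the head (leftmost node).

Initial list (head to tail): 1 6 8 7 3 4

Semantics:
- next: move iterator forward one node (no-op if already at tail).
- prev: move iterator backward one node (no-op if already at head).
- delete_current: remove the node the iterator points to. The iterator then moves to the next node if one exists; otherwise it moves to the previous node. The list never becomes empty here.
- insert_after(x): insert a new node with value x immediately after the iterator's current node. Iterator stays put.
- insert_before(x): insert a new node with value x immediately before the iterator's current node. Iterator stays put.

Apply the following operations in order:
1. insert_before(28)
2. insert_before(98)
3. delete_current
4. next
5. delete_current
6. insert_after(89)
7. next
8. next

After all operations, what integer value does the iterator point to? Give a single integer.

Answer: 3

Derivation:
After 1 (insert_before(28)): list=[28, 1, 6, 8, 7, 3, 4] cursor@1
After 2 (insert_before(98)): list=[28, 98, 1, 6, 8, 7, 3, 4] cursor@1
After 3 (delete_current): list=[28, 98, 6, 8, 7, 3, 4] cursor@6
After 4 (next): list=[28, 98, 6, 8, 7, 3, 4] cursor@8
After 5 (delete_current): list=[28, 98, 6, 7, 3, 4] cursor@7
After 6 (insert_after(89)): list=[28, 98, 6, 7, 89, 3, 4] cursor@7
After 7 (next): list=[28, 98, 6, 7, 89, 3, 4] cursor@89
After 8 (next): list=[28, 98, 6, 7, 89, 3, 4] cursor@3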